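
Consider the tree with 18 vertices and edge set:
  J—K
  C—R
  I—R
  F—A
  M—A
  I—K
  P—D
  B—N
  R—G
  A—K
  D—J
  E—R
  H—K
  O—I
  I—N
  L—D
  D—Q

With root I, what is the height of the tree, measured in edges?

The longest root-to-leaf path is I – K – J – D – Q (4 edges).

4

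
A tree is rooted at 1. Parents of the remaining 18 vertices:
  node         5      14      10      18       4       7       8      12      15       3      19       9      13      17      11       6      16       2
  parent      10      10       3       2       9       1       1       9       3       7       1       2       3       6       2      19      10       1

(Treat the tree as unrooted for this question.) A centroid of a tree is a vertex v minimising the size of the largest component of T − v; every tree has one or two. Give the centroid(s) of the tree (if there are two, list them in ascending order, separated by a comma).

If 1 is removed the pieces have sizes 8, 6, 3, 1, all ≤ ⌊19/2⌋ = 9.
Every other node leaves some component of size > 9, so the centroid is unique.

1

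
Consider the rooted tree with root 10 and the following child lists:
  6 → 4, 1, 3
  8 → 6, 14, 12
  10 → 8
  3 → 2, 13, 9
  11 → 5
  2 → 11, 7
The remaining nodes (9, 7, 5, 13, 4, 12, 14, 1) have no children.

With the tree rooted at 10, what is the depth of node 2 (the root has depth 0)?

Climbing from 2 to the root: 2 → 3 → 6 → 8 → 10. That's 4 steps.

4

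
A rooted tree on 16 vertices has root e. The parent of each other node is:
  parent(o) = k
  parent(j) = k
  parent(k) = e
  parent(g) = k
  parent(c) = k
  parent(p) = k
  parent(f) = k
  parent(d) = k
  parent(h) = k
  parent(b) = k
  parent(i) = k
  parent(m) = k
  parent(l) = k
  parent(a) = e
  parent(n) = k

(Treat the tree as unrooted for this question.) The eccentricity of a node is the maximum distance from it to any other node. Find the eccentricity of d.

3

Distances from d peak at 3, attained at a.
d-k-e-a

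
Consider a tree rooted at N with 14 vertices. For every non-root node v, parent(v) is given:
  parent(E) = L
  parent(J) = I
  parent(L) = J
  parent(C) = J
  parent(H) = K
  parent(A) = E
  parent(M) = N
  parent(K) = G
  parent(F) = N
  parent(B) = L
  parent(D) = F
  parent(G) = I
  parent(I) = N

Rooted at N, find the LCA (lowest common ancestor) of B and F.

Path B→root: B L J I N; path F→root: F N.
First common node: N.

N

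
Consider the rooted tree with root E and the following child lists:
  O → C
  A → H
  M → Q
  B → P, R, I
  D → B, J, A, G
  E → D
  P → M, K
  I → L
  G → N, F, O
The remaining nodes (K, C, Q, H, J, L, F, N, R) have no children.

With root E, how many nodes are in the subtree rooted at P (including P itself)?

Descendants of P (including itself): P, M, K, Q. That's 4.

4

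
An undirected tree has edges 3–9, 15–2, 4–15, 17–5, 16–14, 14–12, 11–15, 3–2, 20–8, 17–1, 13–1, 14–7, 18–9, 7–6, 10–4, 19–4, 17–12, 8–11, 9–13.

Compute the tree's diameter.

A longest path is 20 – 8 – 11 – 15 – 2 – 3 – 9 – 13 – 1 – 17 – 12 – 14 – 7 – 6, with 13 edges.

13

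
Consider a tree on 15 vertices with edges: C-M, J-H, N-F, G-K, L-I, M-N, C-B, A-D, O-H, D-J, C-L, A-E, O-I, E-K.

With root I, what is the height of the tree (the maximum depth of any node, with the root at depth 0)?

The longest root-to-leaf path is I–O–H–J–D–A–E–K–G (8 edges).

8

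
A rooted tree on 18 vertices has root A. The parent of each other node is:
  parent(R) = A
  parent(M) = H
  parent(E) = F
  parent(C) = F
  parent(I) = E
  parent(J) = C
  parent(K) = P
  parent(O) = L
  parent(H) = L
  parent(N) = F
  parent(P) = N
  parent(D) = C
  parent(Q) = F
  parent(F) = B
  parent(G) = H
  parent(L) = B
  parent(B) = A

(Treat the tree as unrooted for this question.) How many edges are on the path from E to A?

3

Walking from E: E - F - B - A. Length 3.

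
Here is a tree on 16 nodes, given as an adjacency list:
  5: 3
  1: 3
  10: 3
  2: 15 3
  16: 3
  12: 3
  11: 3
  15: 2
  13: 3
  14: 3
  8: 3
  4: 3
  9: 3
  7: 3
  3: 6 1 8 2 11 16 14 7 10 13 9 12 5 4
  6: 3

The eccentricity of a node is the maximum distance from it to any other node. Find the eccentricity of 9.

A farthest node from 9 is 15.
The path 9-3-2-15 has 3 edges.

3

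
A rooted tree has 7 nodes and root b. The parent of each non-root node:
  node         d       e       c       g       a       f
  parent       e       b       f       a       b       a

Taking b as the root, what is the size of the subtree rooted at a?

4

The subtree rooted at a contains: a, g, f, c — 4 nodes.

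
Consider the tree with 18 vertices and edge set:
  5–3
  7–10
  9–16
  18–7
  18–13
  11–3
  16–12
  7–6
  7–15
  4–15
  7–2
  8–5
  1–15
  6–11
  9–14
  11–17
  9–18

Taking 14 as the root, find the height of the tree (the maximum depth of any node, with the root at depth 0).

A deepest node is 8, reached by 14-9-18-7-6-11-3-5-8.
That path has 8 edges, so the height is 8.

8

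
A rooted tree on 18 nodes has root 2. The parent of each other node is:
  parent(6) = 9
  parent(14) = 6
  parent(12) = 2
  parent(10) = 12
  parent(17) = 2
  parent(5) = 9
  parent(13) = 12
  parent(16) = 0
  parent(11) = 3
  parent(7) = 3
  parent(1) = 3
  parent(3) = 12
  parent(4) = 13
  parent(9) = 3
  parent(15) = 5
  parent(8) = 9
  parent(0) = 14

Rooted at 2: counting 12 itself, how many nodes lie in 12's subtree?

16

12's subtree: {12, 3, 13, 10, 9, 7, 11, 1, 4, 6, 5, 8, 14, 15, 0, 16}, size 16.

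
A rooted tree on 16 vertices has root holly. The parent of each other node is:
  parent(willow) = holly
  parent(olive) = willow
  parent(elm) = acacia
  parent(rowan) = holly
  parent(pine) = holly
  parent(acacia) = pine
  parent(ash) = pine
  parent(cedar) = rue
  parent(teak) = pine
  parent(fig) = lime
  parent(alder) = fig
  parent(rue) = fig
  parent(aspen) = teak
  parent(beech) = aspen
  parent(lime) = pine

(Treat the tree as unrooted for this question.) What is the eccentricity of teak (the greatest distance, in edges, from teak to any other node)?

A farthest node from teak is cedar.
The path teak–pine–lime–fig–rue–cedar has 5 edges.

5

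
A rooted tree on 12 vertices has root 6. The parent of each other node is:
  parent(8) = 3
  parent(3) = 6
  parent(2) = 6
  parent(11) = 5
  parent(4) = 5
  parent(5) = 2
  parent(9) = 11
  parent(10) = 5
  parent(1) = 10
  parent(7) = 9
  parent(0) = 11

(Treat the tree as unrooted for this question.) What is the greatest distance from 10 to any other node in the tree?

5

The node farthest from 10 is 8, via 10–5–2–6–3–8 — 5 edges.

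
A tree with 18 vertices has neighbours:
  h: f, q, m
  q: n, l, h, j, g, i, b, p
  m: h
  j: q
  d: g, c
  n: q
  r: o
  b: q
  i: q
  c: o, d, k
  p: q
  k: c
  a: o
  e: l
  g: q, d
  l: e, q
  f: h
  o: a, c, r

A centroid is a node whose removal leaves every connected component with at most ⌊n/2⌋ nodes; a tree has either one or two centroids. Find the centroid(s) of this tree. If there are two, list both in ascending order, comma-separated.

Removing q splits the tree into components of sizes 7, 3, 2, 1, 1, 1, 1, 1; the largest is 7 ≤ ⌊18/2⌋ = 9.
No neighbour of q does as well, so q is the unique centroid.

q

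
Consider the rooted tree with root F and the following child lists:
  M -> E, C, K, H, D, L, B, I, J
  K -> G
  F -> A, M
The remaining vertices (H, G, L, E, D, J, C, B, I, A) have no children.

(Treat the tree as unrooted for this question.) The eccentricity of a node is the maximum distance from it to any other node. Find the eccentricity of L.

3

The node farthest from L is A (G also at distance 3), via L–M–F–A — 3 edges.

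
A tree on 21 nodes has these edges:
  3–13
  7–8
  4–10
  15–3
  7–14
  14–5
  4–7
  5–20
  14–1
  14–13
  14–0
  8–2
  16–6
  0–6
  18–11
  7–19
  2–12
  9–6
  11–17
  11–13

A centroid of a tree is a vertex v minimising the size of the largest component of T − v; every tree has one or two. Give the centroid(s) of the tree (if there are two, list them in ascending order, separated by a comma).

14

Delete 14: the remaining components have sizes 7, 6, 4, 2, 1. Max 7 ≤ 10, so 14 is a centroid.
No neighbour of 14 does as well, so 14 is the unique centroid.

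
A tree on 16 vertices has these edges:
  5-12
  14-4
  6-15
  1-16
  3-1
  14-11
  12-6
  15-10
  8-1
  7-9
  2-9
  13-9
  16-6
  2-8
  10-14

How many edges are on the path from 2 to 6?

4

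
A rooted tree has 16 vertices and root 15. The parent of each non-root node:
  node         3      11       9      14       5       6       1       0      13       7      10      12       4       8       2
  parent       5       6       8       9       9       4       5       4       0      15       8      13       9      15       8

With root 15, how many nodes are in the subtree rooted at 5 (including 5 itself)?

3

Descendants of 5 (including itself): 5, 1, 3. That's 3.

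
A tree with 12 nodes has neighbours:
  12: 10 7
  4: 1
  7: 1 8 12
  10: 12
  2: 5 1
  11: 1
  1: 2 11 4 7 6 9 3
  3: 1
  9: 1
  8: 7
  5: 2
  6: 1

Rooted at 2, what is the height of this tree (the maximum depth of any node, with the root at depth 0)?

10 sits deepest: 2-1-7-12-10 — 4 edges from the root.

4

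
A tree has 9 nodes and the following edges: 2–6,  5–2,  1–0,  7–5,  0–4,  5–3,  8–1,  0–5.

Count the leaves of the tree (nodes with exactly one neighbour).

Exactly 5 nodes have a single neighbour: 3, 4, 6, 7, 8.

5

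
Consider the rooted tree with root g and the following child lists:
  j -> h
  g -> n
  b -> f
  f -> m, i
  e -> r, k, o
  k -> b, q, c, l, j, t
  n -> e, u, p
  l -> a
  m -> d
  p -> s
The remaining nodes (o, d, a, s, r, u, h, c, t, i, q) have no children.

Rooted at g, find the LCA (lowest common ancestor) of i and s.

i's ancestor chain is i, f, b, k, e, n, g and s's is s, p, n, g; they first meet at n.

n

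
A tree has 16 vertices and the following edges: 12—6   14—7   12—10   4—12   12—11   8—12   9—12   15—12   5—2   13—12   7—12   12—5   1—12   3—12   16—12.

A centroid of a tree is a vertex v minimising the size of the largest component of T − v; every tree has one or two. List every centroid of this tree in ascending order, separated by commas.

12

Removing 12 splits the tree into components of sizes 2, 2, 1, 1, 1, 1, 1, 1, 1, 1, 1, 1, 1; the largest is 2 ≤ ⌊16/2⌋ = 8.
No neighbour of 12 does as well, so 12 is the unique centroid.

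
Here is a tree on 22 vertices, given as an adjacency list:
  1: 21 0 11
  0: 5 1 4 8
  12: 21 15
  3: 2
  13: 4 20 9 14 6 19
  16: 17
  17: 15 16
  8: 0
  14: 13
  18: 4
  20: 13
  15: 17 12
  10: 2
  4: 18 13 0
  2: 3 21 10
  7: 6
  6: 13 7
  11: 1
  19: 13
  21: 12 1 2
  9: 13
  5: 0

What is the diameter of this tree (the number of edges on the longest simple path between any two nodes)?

A longest path is 16 - 17 - 15 - 12 - 21 - 1 - 0 - 4 - 13 - 6 - 7, with 10 edges.

10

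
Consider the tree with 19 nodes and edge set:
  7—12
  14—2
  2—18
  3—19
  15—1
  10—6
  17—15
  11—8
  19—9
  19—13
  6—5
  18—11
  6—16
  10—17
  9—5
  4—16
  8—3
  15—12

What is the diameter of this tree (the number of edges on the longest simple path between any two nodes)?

Starting from 14, a farthest node is 7 at distance 14.
One longest path: 14-2-18-11-8-3-19-9-5-6-10-17-15-12-7.
So the diameter is 14.

14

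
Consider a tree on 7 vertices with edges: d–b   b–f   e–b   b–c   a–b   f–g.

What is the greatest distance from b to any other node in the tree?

2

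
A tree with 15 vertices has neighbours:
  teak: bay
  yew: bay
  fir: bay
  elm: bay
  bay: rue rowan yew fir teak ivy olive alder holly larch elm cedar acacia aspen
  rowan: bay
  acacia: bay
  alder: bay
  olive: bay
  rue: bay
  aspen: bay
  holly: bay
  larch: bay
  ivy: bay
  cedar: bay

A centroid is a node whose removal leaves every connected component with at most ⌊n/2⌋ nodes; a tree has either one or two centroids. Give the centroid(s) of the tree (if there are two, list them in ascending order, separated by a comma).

bay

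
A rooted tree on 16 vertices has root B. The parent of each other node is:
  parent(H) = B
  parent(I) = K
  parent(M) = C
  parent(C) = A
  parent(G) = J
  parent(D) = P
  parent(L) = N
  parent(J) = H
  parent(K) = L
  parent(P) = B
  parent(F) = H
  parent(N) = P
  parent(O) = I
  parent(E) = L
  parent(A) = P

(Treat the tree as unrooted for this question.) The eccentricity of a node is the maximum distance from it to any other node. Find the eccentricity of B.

6

The node farthest from B is O, via B-P-N-L-K-I-O — 6 edges.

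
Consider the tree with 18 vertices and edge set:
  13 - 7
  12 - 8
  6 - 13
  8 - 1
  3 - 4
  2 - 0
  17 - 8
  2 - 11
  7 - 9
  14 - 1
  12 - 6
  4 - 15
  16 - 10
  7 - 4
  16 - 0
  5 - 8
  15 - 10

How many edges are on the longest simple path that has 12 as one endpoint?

The node farthest from 12 is 11, via 12 – 6 – 13 – 7 – 4 – 15 – 10 – 16 – 0 – 2 – 11 — 10 edges.

10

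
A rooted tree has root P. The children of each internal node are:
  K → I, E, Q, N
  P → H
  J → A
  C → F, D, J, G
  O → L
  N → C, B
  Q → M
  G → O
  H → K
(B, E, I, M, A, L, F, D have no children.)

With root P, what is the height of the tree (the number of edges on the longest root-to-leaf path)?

The longest root-to-leaf path is P–H–K–N–C–G–O–L (7 edges).

7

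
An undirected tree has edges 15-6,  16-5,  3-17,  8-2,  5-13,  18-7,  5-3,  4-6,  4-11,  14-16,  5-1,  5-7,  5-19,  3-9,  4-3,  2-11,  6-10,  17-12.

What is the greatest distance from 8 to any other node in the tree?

7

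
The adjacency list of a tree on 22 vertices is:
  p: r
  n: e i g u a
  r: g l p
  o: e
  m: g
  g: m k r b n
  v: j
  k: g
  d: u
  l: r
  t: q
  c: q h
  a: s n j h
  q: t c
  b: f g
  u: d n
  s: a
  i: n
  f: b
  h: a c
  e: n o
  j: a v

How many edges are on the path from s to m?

4

The path is s – a – n – g – m, which has 4 edges.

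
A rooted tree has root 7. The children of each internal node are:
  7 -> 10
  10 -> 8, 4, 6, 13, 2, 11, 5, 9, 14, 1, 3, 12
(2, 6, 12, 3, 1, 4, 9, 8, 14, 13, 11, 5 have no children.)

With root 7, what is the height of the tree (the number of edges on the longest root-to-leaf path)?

2

The longest root-to-leaf path is 7–10–14 (2 edges).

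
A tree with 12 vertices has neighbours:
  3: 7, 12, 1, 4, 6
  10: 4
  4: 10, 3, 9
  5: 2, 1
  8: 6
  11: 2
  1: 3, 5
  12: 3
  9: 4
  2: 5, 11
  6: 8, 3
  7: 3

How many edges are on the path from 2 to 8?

5

2 - 5 - 1 - 3 - 6 - 8: 5 edges.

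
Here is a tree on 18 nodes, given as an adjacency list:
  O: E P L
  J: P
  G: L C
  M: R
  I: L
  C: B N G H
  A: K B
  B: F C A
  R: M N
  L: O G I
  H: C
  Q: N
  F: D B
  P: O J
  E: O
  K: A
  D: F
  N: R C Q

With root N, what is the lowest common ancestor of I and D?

Ancestors of I (toward the root): I, L, G, C, N.
Ancestors of D: D, F, B, C, N.
The deepest node appearing in both lists is C.

C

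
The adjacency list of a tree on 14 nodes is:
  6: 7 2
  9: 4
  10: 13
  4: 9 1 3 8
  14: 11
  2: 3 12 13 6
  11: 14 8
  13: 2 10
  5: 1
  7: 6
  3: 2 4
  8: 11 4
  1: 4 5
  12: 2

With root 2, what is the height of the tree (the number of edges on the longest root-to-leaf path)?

5

14 sits deepest: 2-3-4-8-11-14 — 5 edges from the root.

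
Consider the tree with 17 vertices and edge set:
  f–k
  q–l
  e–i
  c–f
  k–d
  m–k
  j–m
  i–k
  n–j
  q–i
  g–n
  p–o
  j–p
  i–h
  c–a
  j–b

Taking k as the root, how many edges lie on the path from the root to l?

Climbing from l to the root: l–q–i–k. That's 3 steps.

3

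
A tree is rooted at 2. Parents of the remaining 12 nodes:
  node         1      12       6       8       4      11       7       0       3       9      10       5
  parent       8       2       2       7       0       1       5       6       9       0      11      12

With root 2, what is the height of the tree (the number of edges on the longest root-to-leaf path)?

7

The longest root-to-leaf path is 2 – 12 – 5 – 7 – 8 – 1 – 11 – 10 (7 edges).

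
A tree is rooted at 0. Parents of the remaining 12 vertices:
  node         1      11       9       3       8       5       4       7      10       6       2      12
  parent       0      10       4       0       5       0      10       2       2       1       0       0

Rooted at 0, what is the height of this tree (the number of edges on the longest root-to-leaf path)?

9 sits deepest: 0 – 2 – 10 – 4 – 9 — 4 edges from the root.

4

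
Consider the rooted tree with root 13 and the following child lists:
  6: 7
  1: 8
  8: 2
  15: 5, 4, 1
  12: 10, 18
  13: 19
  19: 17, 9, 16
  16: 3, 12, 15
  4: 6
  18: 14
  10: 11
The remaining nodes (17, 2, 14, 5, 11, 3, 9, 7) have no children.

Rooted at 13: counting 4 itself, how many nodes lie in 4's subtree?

3

Descendants of 4 (including itself): 4, 6, 7. That's 3.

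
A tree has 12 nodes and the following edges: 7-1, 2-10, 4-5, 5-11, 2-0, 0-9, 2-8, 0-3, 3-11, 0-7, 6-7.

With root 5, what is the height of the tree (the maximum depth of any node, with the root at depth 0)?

5

The longest root-to-leaf path is 5–11–3–0–2–10 (5 edges).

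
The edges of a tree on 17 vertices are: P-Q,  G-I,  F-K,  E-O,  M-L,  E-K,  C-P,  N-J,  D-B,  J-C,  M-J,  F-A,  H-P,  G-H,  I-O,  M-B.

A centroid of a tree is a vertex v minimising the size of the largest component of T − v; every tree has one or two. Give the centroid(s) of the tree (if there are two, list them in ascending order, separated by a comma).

Delete P: the remaining components have sizes 8, 7, 1. Max 8 ≤ 8, so P is a centroid.
Every other node leaves some component of size > 8, so the centroid is unique.

P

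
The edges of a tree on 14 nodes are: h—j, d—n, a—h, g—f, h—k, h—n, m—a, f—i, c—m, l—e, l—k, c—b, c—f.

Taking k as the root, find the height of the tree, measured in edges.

g sits deepest: k-h-a-m-c-f-g — 6 edges from the root.

6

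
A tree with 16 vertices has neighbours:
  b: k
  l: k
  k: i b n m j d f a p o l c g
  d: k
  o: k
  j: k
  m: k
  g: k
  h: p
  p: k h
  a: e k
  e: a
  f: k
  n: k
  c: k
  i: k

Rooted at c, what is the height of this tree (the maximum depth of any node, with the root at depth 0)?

e sits deepest: c–k–a–e — 3 edges from the root.

3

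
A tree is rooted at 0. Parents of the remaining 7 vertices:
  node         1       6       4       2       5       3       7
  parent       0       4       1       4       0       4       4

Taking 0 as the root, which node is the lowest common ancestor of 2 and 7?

4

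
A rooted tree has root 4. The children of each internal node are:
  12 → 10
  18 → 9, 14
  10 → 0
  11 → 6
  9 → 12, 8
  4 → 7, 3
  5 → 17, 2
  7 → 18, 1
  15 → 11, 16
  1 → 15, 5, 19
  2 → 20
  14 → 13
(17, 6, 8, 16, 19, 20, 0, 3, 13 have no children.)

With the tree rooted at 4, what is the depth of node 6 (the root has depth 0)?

Path from 4 to 6: 4 – 7 – 1 – 15 – 11 – 6, which has 5 edges.

5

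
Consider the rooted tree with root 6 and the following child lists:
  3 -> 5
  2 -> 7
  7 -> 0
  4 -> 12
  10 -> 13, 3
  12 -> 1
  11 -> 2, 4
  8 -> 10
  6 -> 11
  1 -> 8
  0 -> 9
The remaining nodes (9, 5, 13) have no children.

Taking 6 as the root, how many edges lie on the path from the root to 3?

7

Climbing from 3 to the root: 3 – 10 – 8 – 1 – 12 – 4 – 11 – 6. That's 7 steps.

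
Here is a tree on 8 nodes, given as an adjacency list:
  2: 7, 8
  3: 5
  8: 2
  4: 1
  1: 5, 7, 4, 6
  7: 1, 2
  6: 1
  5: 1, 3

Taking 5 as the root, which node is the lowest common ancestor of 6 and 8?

1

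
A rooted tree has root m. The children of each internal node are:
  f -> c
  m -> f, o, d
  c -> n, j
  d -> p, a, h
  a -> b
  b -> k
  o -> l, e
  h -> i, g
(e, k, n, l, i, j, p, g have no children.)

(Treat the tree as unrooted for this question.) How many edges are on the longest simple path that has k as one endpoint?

A farthest node from k is n (j also at distance 7).
The path k-b-a-d-m-f-c-n has 7 edges.

7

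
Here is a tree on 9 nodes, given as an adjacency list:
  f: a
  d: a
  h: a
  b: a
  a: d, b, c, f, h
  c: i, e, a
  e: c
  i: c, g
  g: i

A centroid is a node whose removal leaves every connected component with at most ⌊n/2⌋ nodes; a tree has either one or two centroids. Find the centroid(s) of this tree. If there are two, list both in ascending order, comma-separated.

If a is removed the pieces have sizes 4, 1, 1, 1, 1, all ≤ ⌊9/2⌋ = 4.
Every other node leaves some component of size > 4, so the centroid is unique.

a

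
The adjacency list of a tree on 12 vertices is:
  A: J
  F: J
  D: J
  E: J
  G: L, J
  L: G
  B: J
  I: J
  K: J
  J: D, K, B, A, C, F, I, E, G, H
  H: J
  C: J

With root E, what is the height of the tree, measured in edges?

The longest root-to-leaf path is E–J–G–L (3 edges).

3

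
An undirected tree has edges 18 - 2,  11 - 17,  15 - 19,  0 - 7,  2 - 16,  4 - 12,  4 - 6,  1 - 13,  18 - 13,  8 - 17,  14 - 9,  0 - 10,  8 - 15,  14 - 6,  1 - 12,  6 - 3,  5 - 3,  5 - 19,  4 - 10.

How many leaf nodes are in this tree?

4

Exactly 4 nodes have a single neighbour: 7, 9, 11, 16.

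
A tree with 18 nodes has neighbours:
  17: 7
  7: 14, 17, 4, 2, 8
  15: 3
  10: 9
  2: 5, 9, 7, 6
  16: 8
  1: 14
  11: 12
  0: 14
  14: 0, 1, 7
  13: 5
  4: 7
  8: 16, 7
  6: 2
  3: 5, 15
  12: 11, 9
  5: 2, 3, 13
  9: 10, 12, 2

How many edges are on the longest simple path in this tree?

A longest path is 15-3-5-2-7-8-16, with 6 edges.

6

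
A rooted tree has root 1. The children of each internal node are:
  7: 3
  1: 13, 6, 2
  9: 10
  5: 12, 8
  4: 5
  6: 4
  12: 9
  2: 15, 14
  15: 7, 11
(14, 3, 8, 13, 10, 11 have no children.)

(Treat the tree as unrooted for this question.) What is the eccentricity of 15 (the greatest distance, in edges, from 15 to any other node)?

8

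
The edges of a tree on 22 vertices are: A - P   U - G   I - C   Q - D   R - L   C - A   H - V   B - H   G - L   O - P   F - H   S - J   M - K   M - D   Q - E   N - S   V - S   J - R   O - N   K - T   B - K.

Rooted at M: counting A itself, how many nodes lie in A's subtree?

Descendants of A (including itself): A, C, I. That's 3.

3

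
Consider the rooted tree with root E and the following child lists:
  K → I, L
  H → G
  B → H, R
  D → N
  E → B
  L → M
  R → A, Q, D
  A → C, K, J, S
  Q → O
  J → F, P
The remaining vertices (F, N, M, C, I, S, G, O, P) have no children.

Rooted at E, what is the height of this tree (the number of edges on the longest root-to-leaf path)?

The longest root-to-leaf path is E-B-R-A-K-L-M (6 edges).

6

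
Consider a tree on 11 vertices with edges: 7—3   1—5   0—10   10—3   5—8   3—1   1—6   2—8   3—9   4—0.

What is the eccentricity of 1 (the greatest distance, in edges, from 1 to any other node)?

Distances from 1 peak at 4, attained at 4.
1-3-10-0-4

4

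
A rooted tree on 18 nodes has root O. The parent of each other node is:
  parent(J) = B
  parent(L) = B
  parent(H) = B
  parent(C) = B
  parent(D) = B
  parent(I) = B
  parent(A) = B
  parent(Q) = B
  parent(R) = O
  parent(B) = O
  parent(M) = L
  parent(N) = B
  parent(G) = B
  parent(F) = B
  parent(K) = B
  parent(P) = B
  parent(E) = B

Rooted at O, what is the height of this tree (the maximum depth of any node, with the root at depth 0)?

3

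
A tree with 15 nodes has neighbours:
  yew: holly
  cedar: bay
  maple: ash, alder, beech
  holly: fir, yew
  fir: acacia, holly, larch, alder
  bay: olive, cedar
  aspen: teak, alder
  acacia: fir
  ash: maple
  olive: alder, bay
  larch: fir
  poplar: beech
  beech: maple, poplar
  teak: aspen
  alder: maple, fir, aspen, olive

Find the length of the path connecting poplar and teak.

Walking from poplar: poplar–beech–maple–alder–aspen–teak. Length 5.

5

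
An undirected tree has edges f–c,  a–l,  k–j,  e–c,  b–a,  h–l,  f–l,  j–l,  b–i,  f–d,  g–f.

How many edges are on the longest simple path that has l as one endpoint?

The node farthest from l is e (i also at distance 3), via l-f-c-e — 3 edges.

3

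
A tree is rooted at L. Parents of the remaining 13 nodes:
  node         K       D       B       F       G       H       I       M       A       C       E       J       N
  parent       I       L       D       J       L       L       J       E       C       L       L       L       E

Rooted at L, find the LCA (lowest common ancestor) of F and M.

L

F's ancestor chain is F, J, L and M's is M, E, L; they first meet at L.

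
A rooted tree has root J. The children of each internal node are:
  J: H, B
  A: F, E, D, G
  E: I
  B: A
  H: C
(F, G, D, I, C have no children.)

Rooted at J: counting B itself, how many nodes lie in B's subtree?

B's subtree: {B, A, G, D, E, F, I}, size 7.

7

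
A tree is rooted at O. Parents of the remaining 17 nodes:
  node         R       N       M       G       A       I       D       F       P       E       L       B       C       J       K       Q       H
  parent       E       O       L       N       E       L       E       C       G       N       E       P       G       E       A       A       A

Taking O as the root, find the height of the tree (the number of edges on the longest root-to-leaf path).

K sits deepest: O → N → E → A → K — 4 edges from the root.

4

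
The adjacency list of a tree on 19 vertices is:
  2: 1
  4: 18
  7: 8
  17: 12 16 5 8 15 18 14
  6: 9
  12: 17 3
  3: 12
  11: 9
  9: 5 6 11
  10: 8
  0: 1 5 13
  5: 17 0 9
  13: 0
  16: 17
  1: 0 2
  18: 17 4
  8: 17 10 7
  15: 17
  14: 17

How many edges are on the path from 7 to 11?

7–8–17–5–9–11: 5 edges.

5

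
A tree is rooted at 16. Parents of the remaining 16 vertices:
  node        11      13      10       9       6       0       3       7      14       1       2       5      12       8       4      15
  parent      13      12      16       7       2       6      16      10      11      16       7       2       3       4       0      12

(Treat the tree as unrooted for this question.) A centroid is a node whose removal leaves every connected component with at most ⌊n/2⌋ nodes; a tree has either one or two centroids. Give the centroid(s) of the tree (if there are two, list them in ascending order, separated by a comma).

10

If 10 is removed the pieces have sizes 8, 8, all ≤ ⌊17/2⌋ = 8.
Every other node leaves some component of size > 8, so the centroid is unique.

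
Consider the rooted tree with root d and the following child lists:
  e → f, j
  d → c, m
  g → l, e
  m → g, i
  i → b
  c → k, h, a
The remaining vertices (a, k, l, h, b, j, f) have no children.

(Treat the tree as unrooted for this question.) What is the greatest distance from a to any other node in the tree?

The node farthest from a is j (f also at distance 6), via a – c – d – m – g – e – j — 6 edges.

6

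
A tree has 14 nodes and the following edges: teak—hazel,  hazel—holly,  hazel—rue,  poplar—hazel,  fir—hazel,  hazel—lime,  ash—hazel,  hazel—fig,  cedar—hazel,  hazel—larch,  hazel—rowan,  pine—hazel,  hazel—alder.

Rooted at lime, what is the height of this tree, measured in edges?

2

The longest root-to-leaf path is lime-hazel-cedar (2 edges).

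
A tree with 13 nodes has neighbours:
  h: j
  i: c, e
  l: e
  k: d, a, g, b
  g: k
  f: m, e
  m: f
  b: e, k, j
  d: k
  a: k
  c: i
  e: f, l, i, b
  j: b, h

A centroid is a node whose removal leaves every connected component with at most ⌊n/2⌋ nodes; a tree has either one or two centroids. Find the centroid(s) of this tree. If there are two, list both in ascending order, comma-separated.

b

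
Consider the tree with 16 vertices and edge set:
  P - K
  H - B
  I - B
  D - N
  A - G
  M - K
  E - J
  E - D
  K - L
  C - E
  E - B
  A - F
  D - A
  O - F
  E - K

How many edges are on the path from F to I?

5

The path is F – A – D – E – B – I, which has 5 edges.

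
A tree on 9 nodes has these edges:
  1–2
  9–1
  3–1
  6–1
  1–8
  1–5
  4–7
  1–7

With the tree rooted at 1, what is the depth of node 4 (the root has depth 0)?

2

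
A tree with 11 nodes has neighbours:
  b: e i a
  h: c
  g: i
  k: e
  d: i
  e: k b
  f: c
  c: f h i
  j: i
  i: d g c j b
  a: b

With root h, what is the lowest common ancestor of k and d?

Path k→root: k e b i c h; path d→root: d i c h.
First common node: i.

i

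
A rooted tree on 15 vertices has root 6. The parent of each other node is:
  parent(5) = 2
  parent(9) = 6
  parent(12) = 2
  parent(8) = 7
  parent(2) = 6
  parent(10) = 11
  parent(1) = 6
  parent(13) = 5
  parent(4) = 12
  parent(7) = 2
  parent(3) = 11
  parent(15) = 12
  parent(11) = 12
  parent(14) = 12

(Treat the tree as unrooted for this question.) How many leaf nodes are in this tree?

The leaves are 1, 3, 4, 8, 9, 10, 13, 14, 15.
That is 9 leaves.

9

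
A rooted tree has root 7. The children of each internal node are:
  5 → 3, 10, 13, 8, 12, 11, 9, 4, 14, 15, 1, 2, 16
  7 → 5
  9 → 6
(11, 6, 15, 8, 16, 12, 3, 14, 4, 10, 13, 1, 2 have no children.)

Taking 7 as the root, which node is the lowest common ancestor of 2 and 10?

5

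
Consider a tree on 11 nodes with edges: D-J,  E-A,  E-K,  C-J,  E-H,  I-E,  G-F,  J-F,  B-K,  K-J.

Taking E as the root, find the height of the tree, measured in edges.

4

The longest root-to-leaf path is E – K – J – F – G (4 edges).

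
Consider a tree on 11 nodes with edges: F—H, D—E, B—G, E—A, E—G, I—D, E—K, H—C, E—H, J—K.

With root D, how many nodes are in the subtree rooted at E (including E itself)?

E's subtree: {E, H, A, G, K, F, C, B, J}, size 9.

9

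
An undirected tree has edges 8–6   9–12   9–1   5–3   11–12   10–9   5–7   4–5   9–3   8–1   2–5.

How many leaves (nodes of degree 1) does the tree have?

6

Degree-1 nodes: 2, 4, 6, 7, 10, 11 — 6 of them.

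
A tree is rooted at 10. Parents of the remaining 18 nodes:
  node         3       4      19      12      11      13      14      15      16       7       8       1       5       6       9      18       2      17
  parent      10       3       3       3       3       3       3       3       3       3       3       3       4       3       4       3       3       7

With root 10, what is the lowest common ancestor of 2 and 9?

3

2's ancestor chain is 2, 3, 10 and 9's is 9, 4, 3, 10; they first meet at 3.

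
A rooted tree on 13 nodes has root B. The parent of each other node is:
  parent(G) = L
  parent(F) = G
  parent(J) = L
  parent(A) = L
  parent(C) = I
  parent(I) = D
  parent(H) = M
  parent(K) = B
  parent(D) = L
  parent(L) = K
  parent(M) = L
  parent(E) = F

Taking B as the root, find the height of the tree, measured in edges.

5

A deepest node is C, reached by B → K → L → D → I → C.
That path has 5 edges, so the height is 5.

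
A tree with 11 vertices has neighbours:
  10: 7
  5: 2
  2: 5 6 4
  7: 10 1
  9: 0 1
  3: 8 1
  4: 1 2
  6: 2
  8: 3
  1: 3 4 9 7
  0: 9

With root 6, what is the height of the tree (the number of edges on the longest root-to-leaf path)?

5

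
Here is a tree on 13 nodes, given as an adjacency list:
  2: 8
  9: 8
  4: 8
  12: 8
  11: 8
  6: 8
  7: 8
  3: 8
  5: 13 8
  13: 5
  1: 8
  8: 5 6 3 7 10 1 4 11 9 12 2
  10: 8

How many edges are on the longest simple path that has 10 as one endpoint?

3

The node farthest from 10 is 13, via 10-8-5-13 — 3 edges.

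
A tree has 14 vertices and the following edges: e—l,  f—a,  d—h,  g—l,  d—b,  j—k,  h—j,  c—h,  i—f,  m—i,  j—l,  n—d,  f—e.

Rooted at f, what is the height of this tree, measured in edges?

b sits deepest: f → e → l → j → h → d → b — 6 edges from the root.

6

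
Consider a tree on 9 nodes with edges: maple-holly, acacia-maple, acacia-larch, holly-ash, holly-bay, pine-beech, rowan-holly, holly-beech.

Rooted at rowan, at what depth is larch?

Path from rowan to larch: rowan–holly–maple–acacia–larch, which has 4 edges.

4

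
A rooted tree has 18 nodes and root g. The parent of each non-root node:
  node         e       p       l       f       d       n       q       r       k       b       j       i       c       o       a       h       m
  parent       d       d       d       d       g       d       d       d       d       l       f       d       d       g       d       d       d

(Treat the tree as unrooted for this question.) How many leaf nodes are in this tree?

14

Degree-1 nodes: a, b, c, e, h, i, j, k, m, n, o, p, q, r — 14 of them.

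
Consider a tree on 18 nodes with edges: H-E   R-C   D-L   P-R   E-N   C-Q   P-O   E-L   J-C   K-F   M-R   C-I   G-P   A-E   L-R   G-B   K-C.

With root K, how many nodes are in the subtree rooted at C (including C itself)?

Descendants of C (including itself): C, R, J, I, Q, P, L, M, O, G, E, D, B, H, A, N. That's 16.

16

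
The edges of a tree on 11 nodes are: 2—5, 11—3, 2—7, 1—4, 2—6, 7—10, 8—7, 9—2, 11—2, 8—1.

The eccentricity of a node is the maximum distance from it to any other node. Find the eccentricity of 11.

5

The node farthest from 11 is 4, via 11–2–7–8–1–4 — 5 edges.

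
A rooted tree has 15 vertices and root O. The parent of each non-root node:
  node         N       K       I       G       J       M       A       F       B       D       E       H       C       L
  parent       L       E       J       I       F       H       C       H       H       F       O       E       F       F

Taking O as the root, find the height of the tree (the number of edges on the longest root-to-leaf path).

A deepest node is G, reached by O–E–H–F–J–I–G.
That path has 6 edges, so the height is 6.

6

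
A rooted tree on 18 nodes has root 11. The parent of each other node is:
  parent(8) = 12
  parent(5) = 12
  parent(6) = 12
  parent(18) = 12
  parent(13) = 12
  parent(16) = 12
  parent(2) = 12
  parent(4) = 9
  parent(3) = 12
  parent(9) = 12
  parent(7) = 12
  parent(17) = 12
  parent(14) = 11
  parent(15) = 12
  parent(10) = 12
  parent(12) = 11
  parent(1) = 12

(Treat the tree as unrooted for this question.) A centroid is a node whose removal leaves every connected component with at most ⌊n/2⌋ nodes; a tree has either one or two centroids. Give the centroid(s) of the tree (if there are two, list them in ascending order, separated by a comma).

Removing 12 splits the tree into components of sizes 2, 2, 1, 1, 1, 1, 1, 1, 1, 1, 1, 1, 1, 1, 1; the largest is 2 ≤ ⌊18/2⌋ = 9.
No neighbour of 12 does as well, so 12 is the unique centroid.

12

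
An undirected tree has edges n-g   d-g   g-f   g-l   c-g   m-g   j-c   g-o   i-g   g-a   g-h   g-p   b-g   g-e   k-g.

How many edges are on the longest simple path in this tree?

A longest path is j–c–g–e, with 3 edges.

3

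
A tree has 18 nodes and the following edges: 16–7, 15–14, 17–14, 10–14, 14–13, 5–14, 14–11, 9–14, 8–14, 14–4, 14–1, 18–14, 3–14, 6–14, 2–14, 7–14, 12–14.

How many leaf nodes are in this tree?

The leaves are 1, 2, 3, 4, 5, 6, 8, 9, 10, 11, 12, 13, 15, 16, 17, 18.
That is 16 leaves.

16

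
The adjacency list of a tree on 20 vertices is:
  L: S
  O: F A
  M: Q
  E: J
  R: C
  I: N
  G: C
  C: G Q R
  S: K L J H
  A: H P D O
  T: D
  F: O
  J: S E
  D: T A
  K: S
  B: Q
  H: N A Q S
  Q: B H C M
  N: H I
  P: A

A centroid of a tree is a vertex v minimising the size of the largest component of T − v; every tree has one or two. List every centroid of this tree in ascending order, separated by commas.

If H is removed the pieces have sizes 6, 6, 5, 2, all ≤ ⌊20/2⌋ = 10.
Every other node leaves some component of size > 10, so the centroid is unique.

H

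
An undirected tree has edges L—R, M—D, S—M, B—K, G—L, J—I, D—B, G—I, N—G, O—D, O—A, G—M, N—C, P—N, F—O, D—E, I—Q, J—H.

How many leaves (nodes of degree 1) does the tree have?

10

Exactly 10 nodes have a single neighbour: A, C, E, F, H, K, P, Q, R, S.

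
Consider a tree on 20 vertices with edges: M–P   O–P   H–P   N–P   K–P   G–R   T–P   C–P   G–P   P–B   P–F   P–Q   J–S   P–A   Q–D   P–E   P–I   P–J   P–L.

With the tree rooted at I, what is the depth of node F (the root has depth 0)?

2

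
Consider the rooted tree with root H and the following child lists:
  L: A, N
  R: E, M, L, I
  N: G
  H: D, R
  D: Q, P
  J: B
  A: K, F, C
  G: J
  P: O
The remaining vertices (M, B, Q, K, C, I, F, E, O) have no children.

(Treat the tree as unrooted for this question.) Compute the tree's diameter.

9

Starting from O, a farthest node is B at distance 9.
One longest path: O - P - D - H - R - L - N - G - J - B.
So the diameter is 9.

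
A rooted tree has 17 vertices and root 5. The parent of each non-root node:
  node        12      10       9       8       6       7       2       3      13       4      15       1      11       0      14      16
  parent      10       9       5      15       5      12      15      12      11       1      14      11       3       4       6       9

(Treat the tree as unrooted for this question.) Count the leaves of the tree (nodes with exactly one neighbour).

Degree-1 nodes: 0, 2, 7, 8, 13, 16 — 6 of them.

6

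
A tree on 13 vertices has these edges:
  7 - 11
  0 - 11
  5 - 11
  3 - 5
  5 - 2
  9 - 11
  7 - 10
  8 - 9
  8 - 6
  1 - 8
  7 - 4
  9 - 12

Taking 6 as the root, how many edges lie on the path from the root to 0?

4

6–8–9–11–0 — 4 edges.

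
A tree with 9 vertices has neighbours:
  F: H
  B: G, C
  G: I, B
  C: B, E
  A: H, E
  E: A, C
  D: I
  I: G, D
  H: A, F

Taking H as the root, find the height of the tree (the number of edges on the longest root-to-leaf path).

7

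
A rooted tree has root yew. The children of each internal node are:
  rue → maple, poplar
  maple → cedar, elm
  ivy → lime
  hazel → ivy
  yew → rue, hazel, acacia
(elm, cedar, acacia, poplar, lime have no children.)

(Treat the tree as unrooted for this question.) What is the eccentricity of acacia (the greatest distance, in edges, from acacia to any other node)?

4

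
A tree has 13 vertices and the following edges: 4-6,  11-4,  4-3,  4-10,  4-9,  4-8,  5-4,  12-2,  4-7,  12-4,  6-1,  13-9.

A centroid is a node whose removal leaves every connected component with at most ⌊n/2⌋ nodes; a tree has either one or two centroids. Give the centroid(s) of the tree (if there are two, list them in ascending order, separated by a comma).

4

If 4 is removed the pieces have sizes 2, 2, 2, 1, 1, 1, 1, 1, 1, all ≤ ⌊13/2⌋ = 6.
Every other node leaves some component of size > 6, so the centroid is unique.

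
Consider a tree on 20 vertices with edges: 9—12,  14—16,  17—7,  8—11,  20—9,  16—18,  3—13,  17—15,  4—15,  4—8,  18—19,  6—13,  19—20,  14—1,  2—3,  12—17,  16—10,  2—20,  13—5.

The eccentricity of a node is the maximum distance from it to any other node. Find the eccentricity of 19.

8

A farthest node from 19 is 11.
The path 19-20-9-12-17-15-4-8-11 has 8 edges.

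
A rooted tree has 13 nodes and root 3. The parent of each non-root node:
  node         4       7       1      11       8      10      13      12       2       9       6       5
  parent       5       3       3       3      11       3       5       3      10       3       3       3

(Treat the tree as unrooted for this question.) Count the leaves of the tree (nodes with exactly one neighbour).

9

Exactly 9 nodes have a single neighbour: 1, 2, 4, 6, 7, 8, 9, 12, 13.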